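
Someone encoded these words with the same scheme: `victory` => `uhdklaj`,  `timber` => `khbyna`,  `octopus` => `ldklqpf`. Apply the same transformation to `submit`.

fpybhk

v(21)→u(20) and i(8)→h(7) fit y≡5x+19 (mod 26); the inverse of 5 mod 26 is 21. Each letter's alphabet position (a=0..z=25) is mapped through 5·x+19 mod 26 — an affine cipher.
Applying it to submit: s(18)→5·18+19≡5=f; u(20)→5·20+19≡15=p; b(1)→5·1+19≡24=y; m(12)→5·12+19≡1=b; i(8)→5·8+19≡7=h; t(19)→5·19+19≡10=k (all mod 26).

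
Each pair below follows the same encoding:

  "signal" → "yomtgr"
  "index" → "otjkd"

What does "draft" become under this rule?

jxglz

Compare letters: s→y is +6, i→o is +6, g→m is +6 — a constant shift. It's a constant shift of +6 (ROT6).
On draft: d+6=j, r+6=x, a+6=g, f+6=l, t+6=z.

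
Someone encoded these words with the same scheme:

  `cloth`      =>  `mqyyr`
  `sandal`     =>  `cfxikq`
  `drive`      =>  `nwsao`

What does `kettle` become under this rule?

Shifts by position in cloth: pos 0: c→m (+10), pos 1: l→q (+5), pos 2: o→y (+10), pos 3: t→y (+5) — repeating every 2. It's a Vigenère-style cipher with numeric key [10,5]: position i shifts by key[i mod 2].
Applying it to kettle: k+10=u, e+5=j, t+10=d, t+5=y, l+10=v, e+5=j.

ujdyvj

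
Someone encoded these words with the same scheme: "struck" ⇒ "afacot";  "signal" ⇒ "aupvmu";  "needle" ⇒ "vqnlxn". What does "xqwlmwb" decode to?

pendant

The shifts repeat in a cycle of length 3: positions 0,1,… shift by +8, +12, +9, then the pattern repeats.
Undoing it on xqwlmwb: x−8=p, q−12=e, w−9=n, l−8=d, m−12=a, w−9=n, b−8=t.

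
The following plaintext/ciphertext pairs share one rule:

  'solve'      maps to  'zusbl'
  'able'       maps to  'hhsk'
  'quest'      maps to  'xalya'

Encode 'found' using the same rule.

mubtk

A repeating key of period 2 is used — shifts +7, +6 over and over.
Applying it to found: f+7=m, o+6=u, u+7=b, n+6=t, d+7=k.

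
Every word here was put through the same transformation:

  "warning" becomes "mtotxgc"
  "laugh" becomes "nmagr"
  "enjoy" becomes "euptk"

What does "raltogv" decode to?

painful

The output letters match the input read backwards, each shifted +6: warning reversed is gninraw. Read the word backwards and shift each letter +6.
Undoing it on raltogv: shift back: r−6=l, a−6=u, l−6=f, t−6=n, o−6=i, g−6=a, v−6=p → lufniap; then reverse → painful.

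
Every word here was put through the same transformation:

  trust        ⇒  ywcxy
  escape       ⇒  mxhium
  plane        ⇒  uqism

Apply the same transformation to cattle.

hiyyqm

The shift depends on letter class: consonant t→y is +5, but vowel u→c is +8. Two shifts are in play — +8 for a/e/i/o/u, +5 for every other letter.
Applying it to cattle: c(cons)+5=h, a(vowel)+8=i, t(cons)+5=y, t(cons)+5=y, l(cons)+5=q, e(vowel)+8=m.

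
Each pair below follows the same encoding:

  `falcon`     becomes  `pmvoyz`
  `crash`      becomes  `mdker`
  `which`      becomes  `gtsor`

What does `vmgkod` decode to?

lawyer

It's a Vigenère-style cipher with numeric key [10,12]: position i shifts by key[i mod 2].
Reversing it on vmgkod: v−10=l, m−12=a, g−10=w, k−12=y, o−10=e, d−12=r.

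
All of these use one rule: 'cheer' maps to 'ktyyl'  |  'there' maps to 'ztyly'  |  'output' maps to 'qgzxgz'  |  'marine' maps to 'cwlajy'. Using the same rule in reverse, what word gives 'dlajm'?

c(2)→k(10) and h(7)→t(19) fit y≡7x+22 (mod 26); the inverse of 7 mod 26 is 15. Treating letters as 0–25, the rule is x ↦ 7x + 22 (mod 26).
Reversing it on dlajm: d(3)→15·(3−22)≡1=b; l(11)→15·(11−22)≡17=r; a(0)→15·(0−22)≡8=i; j(9)→15·(9−22)≡13=n; m(12)→15·(12−22)≡6=g (all mod 26).

bring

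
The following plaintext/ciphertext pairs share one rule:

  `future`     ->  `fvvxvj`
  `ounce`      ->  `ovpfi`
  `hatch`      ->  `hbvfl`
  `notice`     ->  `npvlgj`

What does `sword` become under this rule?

sxquh

The shift increases by 1 at each position, starting from +0: 0, 1, 2, ….
Applying it to sword: s+0=s, w+1=x, o+2=q, r+3=u, d+4=h.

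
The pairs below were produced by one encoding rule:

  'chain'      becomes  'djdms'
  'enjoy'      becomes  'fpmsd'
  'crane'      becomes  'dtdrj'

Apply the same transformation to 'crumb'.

Letter i (0-indexed) is shifted by i+1, so successive shifts are 1, 2, 3, ….
On crumb: c+1=d, r+2=t, u+3=x, m+4=q, b+5=g.

dtxqg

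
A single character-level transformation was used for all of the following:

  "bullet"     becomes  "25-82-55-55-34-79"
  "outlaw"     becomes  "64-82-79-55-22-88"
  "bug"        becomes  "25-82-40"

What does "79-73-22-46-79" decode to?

trait

b(#2)→25 and u(#21)→82: differences scale by 3, so n = 3·pos + 19. The formula is n = 3×(alphabet index, a=1) + 19.
Undoing it on 79-73-22-46-79: 79→(79−19)÷3=20=t, 73→(73−19)÷3=18=r, 22→(22−19)÷3=1=a, 46→(46−19)÷3=9=i, 79→(79−19)÷3=20=t.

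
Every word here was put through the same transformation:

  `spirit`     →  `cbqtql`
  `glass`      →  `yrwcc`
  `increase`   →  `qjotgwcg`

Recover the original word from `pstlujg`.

s(18)→c(2) and p(15)→b(1) fit y≡9x+22 (mod 26); the inverse of 9 mod 26 is 3. This is an affine cipher: with a=0,…,z=25, each position x becomes (9x+22) mod 26.
Reversing it on pstlujg: p(15)→3·(15−22)≡5=f; s(18)→3·(18−22)≡14=o; t(19)→3·(19−22)≡17=r; l(11)→3·(11−22)≡19=t; u(20)→3·(20−22)≡20=u; j(9)→3·(9−22)≡13=n; g(6)→3·(6−22)≡4=e (all mod 26).

fortune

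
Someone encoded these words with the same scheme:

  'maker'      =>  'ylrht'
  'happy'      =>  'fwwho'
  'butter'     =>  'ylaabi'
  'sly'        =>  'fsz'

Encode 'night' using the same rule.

aonpu

The output letters match the input read backwards, each shifted +7: maker reversed is rekam. The word is reversed, then every letter is shifted forward by 7.
On night: reverse → thgin; then shift: t+7=a, h+7=o, g+7=n, i+7=p, n+7=u.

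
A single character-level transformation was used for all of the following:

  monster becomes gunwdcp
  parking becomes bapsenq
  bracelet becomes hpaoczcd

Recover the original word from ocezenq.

Each letter's alphabet position (a=0..z=25) is mapped through 7·x+0 mod 26 — an affine cipher.
Decoding ocezenq: o(14)→15·(14−0)≡2=c; c(2)→15·(2−0)≡4=e; e(4)→15·(4−0)≡8=i; z(25)→15·(25−0)≡11=l; e(4)→15·(4−0)≡8=i; n(13)→15·(13−0)≡13=n; q(16)→15·(16−0)≡6=g (all mod 26).

ceiling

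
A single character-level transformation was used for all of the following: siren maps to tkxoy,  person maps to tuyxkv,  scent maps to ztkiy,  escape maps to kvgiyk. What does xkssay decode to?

summer

The output letters match the input read backwards, each shifted +6: siren reversed is neris. Two steps: reverse the string, then apply a Caesar shift of +6.
Reversing it on xkssay: shift back: x−6=r, k−6=e, s−6=m, s−6=m, a−6=u, y−6=s → remmus; then reverse → summer.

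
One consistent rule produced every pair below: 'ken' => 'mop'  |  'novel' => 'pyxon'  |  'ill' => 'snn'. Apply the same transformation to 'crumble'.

eteodno

The shift depends on letter class: consonant k→m is +2, but vowel e→o is +10. The rule splits by letter class: vowels +10, consonants +2.
For crumble: c(cons)+2=e, r(cons)+2=t, u(vowel)+10=e, m(cons)+2=o, b(cons)+2=d, l(cons)+2=n, e(vowel)+10=o.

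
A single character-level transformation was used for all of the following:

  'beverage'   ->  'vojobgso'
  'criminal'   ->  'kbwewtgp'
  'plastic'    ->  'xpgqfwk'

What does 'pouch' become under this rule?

xiukh

b(1)→v(21) and e(4)→o(14) fit y≡15x+6 (mod 26); the inverse of 15 mod 26 is 7. Treating letters as 0–25, the rule is x ↦ 15x + 6 (mod 26).
For pouch: p(15)→15·15+6≡23=x; o(14)→15·14+6≡8=i; u(20)→15·20+6≡20=u; c(2)→15·2+6≡10=k; h(7)→15·7+6≡7=h (all mod 26).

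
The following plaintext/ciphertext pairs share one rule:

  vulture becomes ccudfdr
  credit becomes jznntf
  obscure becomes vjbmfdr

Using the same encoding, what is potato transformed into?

wwckea

In vulture: v→c is +7, u→c is +8, l→u is +9, t→d is +10 — the shift increases by 1 each position. Letter i (0-indexed) is shifted by i+7, so successive shifts are 7, 8, 9, ….
For potato: p+7=w, o+8=w, t+9=c, a+10=k, t+11=e, o+12=a.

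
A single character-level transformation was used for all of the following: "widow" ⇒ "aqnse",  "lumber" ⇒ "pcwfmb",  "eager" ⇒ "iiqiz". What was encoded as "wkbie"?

screw

Shifts by position in widow: pos 0: w→a (+4), pos 1: i→q (+8), pos 2: d→n (+10), pos 3: o→s (+4), pos 4: w→e (+8) — repeating every 3. A repeating key of period 3 is used — shifts +4, +8, +10 over and over.
Undoing it on wkbie: w−4=s, k−8=c, b−10=r, i−4=e, e−8=w.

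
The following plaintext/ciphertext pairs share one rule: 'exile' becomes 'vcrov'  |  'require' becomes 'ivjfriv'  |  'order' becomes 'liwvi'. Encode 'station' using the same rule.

This is the alphabet-reversal cipher (Atbash): a becomes z, b becomes y, etc.
Applying it to station: s↔h, t↔g, a↔z, t↔g, i↔r, o↔l, n↔m.

hgzgrlm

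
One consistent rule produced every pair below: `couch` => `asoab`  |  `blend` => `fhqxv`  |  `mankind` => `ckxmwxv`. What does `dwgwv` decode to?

rigid

c(2)→a(0) and o(14)→s(18) fit y≡21x+10 (mod 26); the inverse of 21 mod 26 is 5. This is an affine cipher: with a=0,…,z=25, each position x becomes (21x+10) mod 26.
Reversing it on dwgwv: d(3)→5·(3−10)≡17=r; w(22)→5·(22−10)≡8=i; g(6)→5·(6−10)≡6=g; w(22)→5·(22−10)≡8=i; v(21)→5·(21−10)≡3=d (all mod 26).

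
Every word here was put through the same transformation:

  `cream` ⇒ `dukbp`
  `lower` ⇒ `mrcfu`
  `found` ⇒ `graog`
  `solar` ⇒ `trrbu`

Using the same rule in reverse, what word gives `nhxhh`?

Shifts by position in cream: pos 0: c→d (+1), pos 1: r→u (+3), pos 2: e→k (+6), pos 3: a→b (+1), pos 4: m→p (+3) — repeating every 3. It's a Vigenère-style cipher with numeric key [1,3,6]: position i shifts by key[i mod 3].
Undoing it on nhxhh: n−1=m, h−3=e, x−6=r, h−1=g, h−3=e.

merge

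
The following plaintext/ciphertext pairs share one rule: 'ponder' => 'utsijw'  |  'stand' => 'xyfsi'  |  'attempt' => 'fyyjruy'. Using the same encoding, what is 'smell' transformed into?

xrjqq

Compare letters: p→u is +5, o→t is +5, n→s is +5 — a constant shift. Every letter moves 5 places later in the alphabet, wrapping around z→a.
For smell: s+5=x, m+5=r, e+5=j, l+5=q, l+5=q.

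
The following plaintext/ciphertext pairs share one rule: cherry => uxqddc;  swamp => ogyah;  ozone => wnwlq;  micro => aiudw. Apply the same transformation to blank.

jpyle

Treating letters as 0–25, the rule is x ↦ 11x + 24 (mod 26).
On blank: b(1)→11·1+24≡9=j; l(11)→11·11+24≡15=p; a(0)→11·0+24≡24=y; n(13)→11·13+24≡11=l; k(10)→11·10+24≡4=e (all mod 26).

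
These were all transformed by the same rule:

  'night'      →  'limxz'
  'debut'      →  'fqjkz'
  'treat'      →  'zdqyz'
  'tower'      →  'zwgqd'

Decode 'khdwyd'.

n(13)→l(11) and i(8)→i(8) fit y≡11x+24 (mod 26); the inverse of 11 mod 26 is 19. Treating letters as 0–25, the rule is x ↦ 11x + 24 (mod 26).
Undoing it on khdwyd: k(10)→19·(10−24)≡20=u; h(7)→19·(7−24)≡15=p; d(3)→19·(3−24)≡17=r; w(22)→19·(22−24)≡14=o; y(24)→19·(24−24)≡0=a; d(3)→19·(3−24)≡17=r (all mod 26).

uproar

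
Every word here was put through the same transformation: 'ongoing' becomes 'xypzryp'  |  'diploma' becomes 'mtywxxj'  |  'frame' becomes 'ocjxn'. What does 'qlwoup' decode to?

handle

Shifts by position in ongoing: pos 0: o→x (+9), pos 1: n→y (+11), pos 2: g→p (+9), pos 3: o→z (+11) — repeating every 2. The shifts repeat in a cycle of length 2: positions 0,1,… shift by +9, +11, then the pattern repeats.
Undoing it on qlwoup: q−9=h, l−11=a, w−9=n, o−11=d, u−9=l, p−11=e.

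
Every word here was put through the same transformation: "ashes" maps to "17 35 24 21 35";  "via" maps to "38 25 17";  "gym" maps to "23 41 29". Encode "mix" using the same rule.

29 25 40

a is letter #1 and maps to 17: an offset of 16. Each letter is replaced by its alphabet position (a=1..z=26) + 16.
For mix: m=13→29, i=9→25, x=24→40.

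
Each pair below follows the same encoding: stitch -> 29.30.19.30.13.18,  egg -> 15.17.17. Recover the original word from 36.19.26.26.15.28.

zipper

s is letter #19 and maps to 29: an offset of 10. The number is (letter's place in the alphabet, a=1) + 10.
Reversing it on 36.19.26.26.15.28: 36→(36−10)÷1=26=z, 19→(19−10)÷1=9=i, 26→(26−10)÷1=16=p, 26→(26−10)÷1=16=p, 15→(15−10)÷1=5=e, 28→(28−10)÷1=18=r.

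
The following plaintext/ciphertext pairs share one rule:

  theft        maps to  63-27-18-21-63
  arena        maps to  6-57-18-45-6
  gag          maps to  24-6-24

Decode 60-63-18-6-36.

steak

t(#20)→63 and h(#8)→27: differences scale by 3, so n = 3·pos + 3. Each letter becomes 3×(its alphabet position, a=1..z=26) + 3.
Undoing it on 60-63-18-6-36: 60→(60−3)÷3=19=s, 63→(63−3)÷3=20=t, 18→(18−3)÷3=5=e, 6→(6−3)÷3=1=a, 36→(36−3)÷3=11=k.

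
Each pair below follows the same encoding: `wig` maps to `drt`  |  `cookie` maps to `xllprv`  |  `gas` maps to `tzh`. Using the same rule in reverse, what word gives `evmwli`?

Each pair mirrors across the alphabet (w↔d, i↔r, g↔t): positions sum to 25. This is the alphabet-reversal cipher (Atbash): a becomes z, b becomes y, etc.
Reversing it on evmwli: e↔v, v↔e, m↔n, w↔d, l↔o, i↔r.

vendor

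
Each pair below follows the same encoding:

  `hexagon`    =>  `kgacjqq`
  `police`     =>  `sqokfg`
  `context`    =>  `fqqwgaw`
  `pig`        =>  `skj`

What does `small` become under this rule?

vpcoo

The shift depends on letter class: consonant h→k is +3, but vowel e→g is +2. The rule splits by letter class: vowels +2, consonants +3.
For small: s(cons)+3=v, m(cons)+3=p, a(vowel)+2=c, l(cons)+3=o, l(cons)+3=o.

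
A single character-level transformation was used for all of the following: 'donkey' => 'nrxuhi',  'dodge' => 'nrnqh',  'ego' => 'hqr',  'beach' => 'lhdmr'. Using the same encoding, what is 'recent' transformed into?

The shift depends on letter class: consonant d→n is +10, but vowel o→r is +3. Two shifts are in play — +3 for a/e/i/o/u, +10 for every other letter.
Applying it to recent: r(cons)+10=b, e(vowel)+3=h, c(cons)+10=m, e(vowel)+3=h, n(cons)+10=x, t(cons)+10=d.

bhmhxd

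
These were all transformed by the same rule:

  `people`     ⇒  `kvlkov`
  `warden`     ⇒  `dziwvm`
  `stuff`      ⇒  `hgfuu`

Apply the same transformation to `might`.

Letters are reflected about the middle of the alphabet (position → 25−position): Atbash.
On might: m↔n, i↔r, g↔t, h↔s, t↔g.

nrtsg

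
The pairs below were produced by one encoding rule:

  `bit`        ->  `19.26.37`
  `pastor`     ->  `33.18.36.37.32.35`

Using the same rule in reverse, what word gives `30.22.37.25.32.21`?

method

b is letter #2 and maps to 19: an offset of 17. Each letter is replaced by its alphabet position (a=1..z=26) + 17.
Undoing it on 30.22.37.25.32.21: 30→(30−17)÷1=13=m, 22→(22−17)÷1=5=e, 37→(37−17)÷1=20=t, 25→(25−17)÷1=8=h, 32→(32−17)÷1=15=o, 21→(21−17)÷1=4=d.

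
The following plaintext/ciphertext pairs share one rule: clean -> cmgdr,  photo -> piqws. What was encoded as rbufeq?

Each letter shifts forward by its position index (0, 1, 2, …) — the shift grows by one for each successive letter.
Undoing it on rbufeq: r−0=r, b−1=a, u−2=s, f−3=c, e−4=a, q−5=l.

rascal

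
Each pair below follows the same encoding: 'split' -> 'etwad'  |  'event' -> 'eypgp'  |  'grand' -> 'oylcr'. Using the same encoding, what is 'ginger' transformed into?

cprytr

The output letters match the input read backwards, each shifted +11: split reversed is tilps. Two steps: reverse the string, then apply a Caesar shift of +11.
For ginger: reverse → regnig; then shift: r+11=c, e+11=p, g+11=r, n+11=y, i+11=t, g+11=r.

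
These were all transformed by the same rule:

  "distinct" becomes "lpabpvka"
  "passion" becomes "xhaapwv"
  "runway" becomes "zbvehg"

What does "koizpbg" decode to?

charity

A repeating key of period 3 is used — shifts +8, +7, +8 over and over.
Decoding koizpbg: k−8=c, o−7=h, i−8=a, z−8=r, p−7=i, b−8=t, g−8=y.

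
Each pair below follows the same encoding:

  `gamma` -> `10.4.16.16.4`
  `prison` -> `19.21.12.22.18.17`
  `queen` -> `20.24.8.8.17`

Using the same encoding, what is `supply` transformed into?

22.24.19.19.15.28

g is letter #7 and maps to 10: an offset of 3. Letters become their 1-based position plus 3 (so a→4, b→5, …).
On supply: s=19→22, u=21→24, p=16→19, p=16→19, l=12→15, y=25→28.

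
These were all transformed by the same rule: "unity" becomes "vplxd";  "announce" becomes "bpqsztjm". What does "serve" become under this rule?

Letter i (0-indexed) is shifted by i+1, so successive shifts are 1, 2, 3, ….
Applying it to serve: s+1=t, e+2=g, r+3=u, v+4=z, e+5=j.

tguzj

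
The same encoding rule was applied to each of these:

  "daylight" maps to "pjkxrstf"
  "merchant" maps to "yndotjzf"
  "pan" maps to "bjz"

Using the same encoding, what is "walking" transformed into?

Vowels shift forward by 9 and consonants shift forward by 12.
For walking: w(cons)+12=i, a(vowel)+9=j, l(cons)+12=x, k(cons)+12=w, i(vowel)+9=r, n(cons)+12=z, g(cons)+12=s.

ijxwrzs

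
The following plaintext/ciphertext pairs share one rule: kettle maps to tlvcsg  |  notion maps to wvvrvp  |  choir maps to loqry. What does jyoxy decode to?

armor

Shifts by position in kettle: pos 0: k→t (+9), pos 1: e→l (+7), pos 2: t→v (+2), pos 3: t→c (+9), pos 4: l→s (+7), pos 5: e→g (+2) — repeating every 3. It's a Vigenère-style cipher with numeric key [9,7,2]: position i shifts by key[i mod 3].
Reversing it on jyoxy: j−9=a, y−7=r, o−2=m, x−9=o, y−7=r.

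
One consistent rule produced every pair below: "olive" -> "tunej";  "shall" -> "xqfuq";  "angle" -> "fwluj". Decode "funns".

alien

A repeating key of period 2 is used — shifts +5, +9 over and over.
Undoing it on funns: f−5=a, u−9=l, n−5=i, n−9=e, s−5=n.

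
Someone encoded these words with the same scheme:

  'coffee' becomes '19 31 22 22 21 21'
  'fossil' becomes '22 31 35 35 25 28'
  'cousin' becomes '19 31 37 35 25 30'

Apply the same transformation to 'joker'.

c is letter #3 and maps to 19: an offset of 16. Each letter is replaced by its alphabet position (a=1..z=26) + 16.
For joker: j=10→26, o=15→31, k=11→27, e=5→21, r=18→34.

26 31 27 21 34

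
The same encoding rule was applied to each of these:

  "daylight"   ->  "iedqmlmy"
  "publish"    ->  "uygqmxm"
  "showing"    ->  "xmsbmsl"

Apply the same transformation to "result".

wixyqy

The shift depends on letter class: consonant d→i is +5, but vowel a→e is +4. The rule splits by letter class: vowels +4, consonants +5.
On result: r(cons)+5=w, e(vowel)+4=i, s(cons)+5=x, u(vowel)+4=y, l(cons)+5=q, t(cons)+5=y.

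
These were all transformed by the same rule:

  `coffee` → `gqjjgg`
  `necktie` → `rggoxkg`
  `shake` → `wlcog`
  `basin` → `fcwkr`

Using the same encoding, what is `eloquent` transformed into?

gpquwgrx

Vowels shift forward by 2 and consonants shift forward by 4.
Applying it to eloquent: e(vowel)+2=g, l(cons)+4=p, o(vowel)+2=q, q(cons)+4=u, u(vowel)+2=w, e(vowel)+2=g, n(cons)+4=r, t(cons)+4=x.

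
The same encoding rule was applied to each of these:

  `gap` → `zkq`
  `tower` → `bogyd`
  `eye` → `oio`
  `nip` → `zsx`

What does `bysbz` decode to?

prior

Read the word backwards and shift each letter +10.
Undoing it on bysbz: shift back: b−10=r, y−10=o, s−10=i, b−10=r, z−10=p → roirp; then reverse → prior.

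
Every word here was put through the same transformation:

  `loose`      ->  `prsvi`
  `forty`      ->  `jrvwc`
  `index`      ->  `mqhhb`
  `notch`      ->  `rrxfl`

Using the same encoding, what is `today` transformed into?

xrhdc

It's a Vigenère-style cipher with numeric key [4,3]: position i shifts by key[i mod 2].
On today: t+4=x, o+3=r, d+4=h, a+3=d, y+4=c.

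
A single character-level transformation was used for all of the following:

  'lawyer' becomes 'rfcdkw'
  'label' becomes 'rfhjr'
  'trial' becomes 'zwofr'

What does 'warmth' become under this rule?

cfxrzm

Shifts by position in lawyer: pos 0: l→r (+6), pos 1: a→f (+5), pos 2: w→c (+6), pos 3: y→d (+5) — repeating every 2. The shifts repeat in a cycle of length 2: positions 0,1,… shift by +6, +5, then the pattern repeats.
Applying it to warmth: w+6=c, a+5=f, r+6=x, m+5=r, t+6=z, h+5=m.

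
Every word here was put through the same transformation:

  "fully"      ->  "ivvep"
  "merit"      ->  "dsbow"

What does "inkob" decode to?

The output letters match the input read backwards, each shifted +10: fully reversed is ylluf. The word is reversed, then every letter is shifted forward by 10.
Undoing it on inkob: shift back: i−10=y, n−10=d, k−10=a, o−10=e, b−10=r → ydaer; then reverse → ready.

ready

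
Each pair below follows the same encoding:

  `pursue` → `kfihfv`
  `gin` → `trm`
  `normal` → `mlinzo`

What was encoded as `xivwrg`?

credit

Each pair mirrors across the alphabet (p↔k, u↔f, r↔i): positions sum to 25. Letters are reflected about the middle of the alphabet (position → 25−position): Atbash.
Reversing it on xivwrg: x↔c, i↔r, v↔e, w↔d, r↔i, g↔t.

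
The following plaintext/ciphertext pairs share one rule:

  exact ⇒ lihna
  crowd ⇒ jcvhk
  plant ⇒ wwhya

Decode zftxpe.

Shifts by position in exact: pos 0: e→l (+7), pos 1: x→i (+11), pos 2: a→h (+7), pos 3: c→n (+11) — repeating every 2. The shifts repeat in a cycle of length 2: positions 0,1,… shift by +7, +11, then the pattern repeats.
Decoding zftxpe: z−7=s, f−11=u, t−7=m, x−11=m, p−7=i, e−11=t.

summit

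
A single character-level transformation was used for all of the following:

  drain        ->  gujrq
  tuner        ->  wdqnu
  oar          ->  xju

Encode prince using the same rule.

The shift depends on letter class: consonant d→g is +3, but vowel a→j is +9. Vowels shift forward by 9 and consonants shift forward by 3.
On prince: p(cons)+3=s, r(cons)+3=u, i(vowel)+9=r, n(cons)+3=q, c(cons)+3=f, e(vowel)+9=n.

surqfn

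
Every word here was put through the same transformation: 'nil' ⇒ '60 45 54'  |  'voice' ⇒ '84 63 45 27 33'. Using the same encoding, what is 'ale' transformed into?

21 54 33

n(#14)→60 and i(#9)→45: differences scale by 3, so n = 3·pos + 18. With a=1..z=26, the number is 3·pos + 18.
On ale: a=1→21, l=12→54, e=5→33.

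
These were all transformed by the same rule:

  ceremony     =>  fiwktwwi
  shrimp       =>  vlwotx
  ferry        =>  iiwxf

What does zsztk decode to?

wound

In ceremony: c→f is +3, e→i is +4, r→w is +5, e→k is +6 — the shift increases by 1 each position. The shift increases by 1 at each position, starting from +3: 3, 4, 5, ….
Undoing it on zsztk: z−3=w, s−4=o, z−5=u, t−6=n, k−7=d.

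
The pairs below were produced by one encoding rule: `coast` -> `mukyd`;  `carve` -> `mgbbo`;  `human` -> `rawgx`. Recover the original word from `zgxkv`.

panel

Shifts by position in coast: pos 0: c→m (+10), pos 1: o→u (+6), pos 2: a→k (+10), pos 3: s→y (+6) — repeating every 2. The shifts repeat in a cycle of length 2: positions 0,1,… shift by +10, +6, then the pattern repeats.
Decoding zgxkv: z−10=p, g−6=a, x−10=n, k−6=e, v−10=l.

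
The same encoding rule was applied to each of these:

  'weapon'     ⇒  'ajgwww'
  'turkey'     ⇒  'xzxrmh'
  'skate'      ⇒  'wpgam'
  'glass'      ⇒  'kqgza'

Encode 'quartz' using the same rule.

In weapon: w→a is +4, e→j is +5, a→g is +6, p→w is +7 — the shift increases by 1 each position. Each letter shifts forward by (position + 4), i.e. 4, 5, 6, … — the shift grows by one for each successive letter.
On quartz: q+4=u, u+5=z, a+6=g, r+7=y, t+8=b, z+9=i.

uzgybi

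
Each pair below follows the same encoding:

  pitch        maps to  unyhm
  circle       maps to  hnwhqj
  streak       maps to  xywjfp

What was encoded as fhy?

Compare letters: p→u is +5, i→n is +5, t→y is +5 — a constant shift. Every letter moves 5 places later in the alphabet, wrapping around z→a.
Reversing it on fhy: f−5=a, h−5=c, y−5=t.

act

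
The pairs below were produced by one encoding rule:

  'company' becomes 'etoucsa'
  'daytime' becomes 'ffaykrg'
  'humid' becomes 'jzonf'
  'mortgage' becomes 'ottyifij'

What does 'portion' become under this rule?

rttyktp

Shifts by position in company: pos 0: c→e (+2), pos 1: o→t (+5), pos 2: m→o (+2), pos 3: p→u (+5) — repeating every 2. A repeating key of period 2 is used — shifts +2, +5 over and over.
On portion: p+2=r, o+5=t, r+2=t, t+5=y, i+2=k, o+5=t, n+2=p.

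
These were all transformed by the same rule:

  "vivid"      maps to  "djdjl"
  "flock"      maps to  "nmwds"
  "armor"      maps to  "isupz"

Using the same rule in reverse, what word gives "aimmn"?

shelf

The shifts repeat in a cycle of length 2: positions 0,1,… shift by +8, +1, then the pattern repeats.
Undoing it on aimmn: a−8=s, i−1=h, m−8=e, m−1=l, n−8=f.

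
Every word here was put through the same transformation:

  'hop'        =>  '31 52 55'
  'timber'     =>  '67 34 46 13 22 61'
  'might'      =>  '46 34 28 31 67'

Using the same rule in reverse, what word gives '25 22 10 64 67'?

feast

h(#8)→31 and o(#15)→52: differences scale by 3, so n = 3·pos + 7. The formula is n = 3×(alphabet index, a=1) + 7.
Undoing it on 25 22 10 64 67: 25→(25−7)÷3=6=f, 22→(22−7)÷3=5=e, 10→(10−7)÷3=1=a, 64→(64−7)÷3=19=s, 67→(67−7)÷3=20=t.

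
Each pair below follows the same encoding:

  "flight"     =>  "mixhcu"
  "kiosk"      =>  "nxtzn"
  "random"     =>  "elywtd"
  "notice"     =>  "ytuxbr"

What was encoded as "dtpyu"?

mount

f(5)→m(12) and l(11)→i(8) fit y≡21x+11 (mod 26); the inverse of 21 mod 26 is 5. Each letter's alphabet position (a=0..z=25) is mapped through 21·x+11 mod 26 — an affine cipher.
Undoing it on dtpyu: d(3)→5·(3−11)≡12=m; t(19)→5·(19−11)≡14=o; p(15)→5·(15−11)≡20=u; y(24)→5·(24−11)≡13=n; u(20)→5·(20−11)≡19=t (all mod 26).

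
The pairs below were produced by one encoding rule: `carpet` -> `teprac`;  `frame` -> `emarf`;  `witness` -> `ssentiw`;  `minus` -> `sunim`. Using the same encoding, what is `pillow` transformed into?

wollip

The output letters match the input read backwards: carpet reversed is teprac. It's just the letters in reverse order.
Applying it to pillow: reverse → wollip.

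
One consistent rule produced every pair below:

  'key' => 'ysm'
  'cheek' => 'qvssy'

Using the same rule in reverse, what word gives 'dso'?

pea

Compare letters: k→y is +14, e→s is +14, y→m is +14 — a constant shift. It's a constant shift of +14 (ROT14).
Undoing it on dso: d−14=p, s−14=e, o−14=a.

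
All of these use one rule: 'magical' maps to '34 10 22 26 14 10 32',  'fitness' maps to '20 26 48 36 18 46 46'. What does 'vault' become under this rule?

m(#13)→34 and a(#1)→10: differences scale by 2, so n = 2·pos + 8. With a=1..z=26, the number is 2·pos + 8.
Applying it to vault: v=22→52, a=1→10, u=21→50, l=12→32, t=20→48.

52 10 50 32 48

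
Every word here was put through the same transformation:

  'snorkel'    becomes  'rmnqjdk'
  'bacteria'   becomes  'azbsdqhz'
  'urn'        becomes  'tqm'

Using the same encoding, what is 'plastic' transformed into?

Each letter is shifted forward by 25 in the alphabet (a Caesar shift of +25).
Applying it to plastic: p+25=o, l+25=k, a+25=z, s+25=r, t+25=s, i+25=h, c+25=b.

okzrshb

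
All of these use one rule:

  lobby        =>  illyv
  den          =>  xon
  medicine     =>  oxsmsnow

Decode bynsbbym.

The output letters match the input read backwards, each shifted +10: lobby reversed is ybbol. Read the word backwards and shift each letter +10.
Decoding bynsbbym: shift back: b−10=r, y−10=o, n−10=d, s−10=i, b−10=r, b−10=r, y−10=o, m−10=c → rodirroc; then reverse → corridor.

corridor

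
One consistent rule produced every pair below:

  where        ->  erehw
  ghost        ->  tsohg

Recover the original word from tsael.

least

The output letters match the input read backwards: where reversed is erehw. The word is simply reversed.
Decoding tsael: then reverse → least.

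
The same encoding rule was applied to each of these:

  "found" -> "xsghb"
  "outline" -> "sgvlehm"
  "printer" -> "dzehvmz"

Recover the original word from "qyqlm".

cycle

This is an affine cipher: with a=0,…,z=25, each position x becomes (11x+20) mod 26.
Decoding qyqlm: q(16)→19·(16−20)≡2=c; y(24)→19·(24−20)≡24=y; q(16)→19·(16−20)≡2=c; l(11)→19·(11−20)≡11=l; m(12)→19·(12−20)≡4=e (all mod 26).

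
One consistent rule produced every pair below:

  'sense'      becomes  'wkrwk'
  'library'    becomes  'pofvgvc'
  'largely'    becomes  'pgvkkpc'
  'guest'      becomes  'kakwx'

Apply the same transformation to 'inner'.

The rule splits by letter class: vowels +6, consonants +4.
On inner: i(vowel)+6=o, n(cons)+4=r, n(cons)+4=r, e(vowel)+6=k, r(cons)+4=v.

orrkv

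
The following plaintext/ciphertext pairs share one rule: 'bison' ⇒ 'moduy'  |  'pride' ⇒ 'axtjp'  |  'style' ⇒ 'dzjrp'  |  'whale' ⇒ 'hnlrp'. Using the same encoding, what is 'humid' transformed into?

Shifts by position in bison: pos 0: b→m (+11), pos 1: i→o (+6), pos 2: s→d (+11), pos 3: o→u (+6) — repeating every 2. It's a Vigenère-style cipher with numeric key [11,6]: position i shifts by key[i mod 2].
On humid: h+11=s, u+6=a, m+11=x, i+6=o, d+11=o.

saxoo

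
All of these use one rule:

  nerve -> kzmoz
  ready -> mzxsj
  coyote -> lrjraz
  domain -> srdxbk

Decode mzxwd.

realm

n(13)→k(10) and e(4)→z(25) fit y≡7x+23 (mod 26); the inverse of 7 mod 26 is 15. Each letter's alphabet position (a=0..z=25) is mapped through 7·x+23 mod 26 — an affine cipher.
Decoding mzxwd: m(12)→15·(12−23)≡17=r; z(25)→15·(25−23)≡4=e; x(23)→15·(23−23)≡0=a; w(22)→15·(22−23)≡11=l; d(3)→15·(3−23)≡12=m (all mod 26).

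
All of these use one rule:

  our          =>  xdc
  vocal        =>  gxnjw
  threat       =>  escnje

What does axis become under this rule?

Two shifts are in play — +9 for a/e/i/o/u, +11 for every other letter.
Applying it to axis: a(vowel)+9=j, x(cons)+11=i, i(vowel)+9=r, s(cons)+11=d.

jird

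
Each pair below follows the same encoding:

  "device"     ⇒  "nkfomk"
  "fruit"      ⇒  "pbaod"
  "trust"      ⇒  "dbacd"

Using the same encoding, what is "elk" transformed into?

Vowels shift forward by 6 and consonants shift forward by 10.
Applying it to elk: e(vowel)+6=k, l(cons)+10=v, k(cons)+10=u.

kvu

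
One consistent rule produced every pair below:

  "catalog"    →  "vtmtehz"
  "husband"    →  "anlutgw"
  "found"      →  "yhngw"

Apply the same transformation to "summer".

Compare letters: c→v is +19, a→t is +19, t→m is +19 — a constant shift. It's a constant shift of +19 (ROT19).
For summer: s+19=l, u+19=n, m+19=f, m+19=f, e+19=x, r+19=k.

lnffxk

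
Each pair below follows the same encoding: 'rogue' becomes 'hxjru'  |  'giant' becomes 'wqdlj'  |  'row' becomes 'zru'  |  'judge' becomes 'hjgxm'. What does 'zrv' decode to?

The output letters match the input read backwards, each shifted +3: rogue reversed is eugor. Read the word backwards and shift each letter +3.
Decoding zrv: shift back: z−3=w, r−3=o, v−3=s → wos; then reverse → sow.

sow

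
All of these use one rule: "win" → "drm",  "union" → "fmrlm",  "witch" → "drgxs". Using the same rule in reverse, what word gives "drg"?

This is the alphabet-reversal cipher (Atbash): a becomes z, b becomes y, etc.
Undoing it on drg: d↔w, r↔i, g↔t.

wit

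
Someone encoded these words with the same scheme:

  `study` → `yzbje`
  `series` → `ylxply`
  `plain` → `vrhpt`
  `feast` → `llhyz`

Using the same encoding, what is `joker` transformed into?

pvqlx

The shift depends on letter class: consonant s→y is +6, but vowel u→b is +7. The rule splits by letter class: vowels +7, consonants +6.
On joker: j(cons)+6=p, o(vowel)+7=v, k(cons)+6=q, e(vowel)+7=l, r(cons)+6=x.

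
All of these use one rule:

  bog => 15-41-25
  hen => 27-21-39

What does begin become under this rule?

b(#2)→15 and o(#15)→41: differences scale by 2, so n = 2·pos + 11. Each letter becomes 2×(its alphabet position, a=1..z=26) + 11.
For begin: b=2→15, e=5→21, g=7→25, i=9→29, n=14→39.

15-21-25-29-39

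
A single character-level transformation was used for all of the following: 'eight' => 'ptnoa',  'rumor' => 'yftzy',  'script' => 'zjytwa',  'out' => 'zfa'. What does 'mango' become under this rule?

tlunz

The shift depends on letter class: consonant g→n is +7, but vowel e→p is +11. The rule splits by letter class: vowels +11, consonants +7.
On mango: m(cons)+7=t, a(vowel)+11=l, n(cons)+7=u, g(cons)+7=n, o(vowel)+11=z.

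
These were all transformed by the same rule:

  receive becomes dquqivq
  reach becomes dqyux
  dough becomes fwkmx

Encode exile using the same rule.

qripq

r(17)→d(3) and e(4)→q(16) fit y≡11x+24 (mod 26); the inverse of 11 mod 26 is 19. This is an affine cipher: with a=0,…,z=25, each position x becomes (11x+24) mod 26.
Applying it to exile: e(4)→11·4+24≡16=q; x(23)→11·23+24≡17=r; i(8)→11·8+24≡8=i; l(11)→11·11+24≡15=p; e(4)→11·4+24≡16=q (all mod 26).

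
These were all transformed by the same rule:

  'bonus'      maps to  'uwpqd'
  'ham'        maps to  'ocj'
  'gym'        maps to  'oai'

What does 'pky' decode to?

The output letters match the input read backwards, each shifted +2: bonus reversed is sunob. Two steps: reverse the string, then apply a Caesar shift of +2.
Undoing it on pky: shift back: p−2=n, k−2=i, y−2=w → niw; then reverse → win.

win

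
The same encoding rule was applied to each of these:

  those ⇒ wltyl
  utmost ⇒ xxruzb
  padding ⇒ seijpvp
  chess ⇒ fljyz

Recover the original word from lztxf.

ivory

In those: t→w is +3, h→l is +4, o→t is +5, s→y is +6 — the shift increases by 1 each position. The shift increases by 1 at each position, starting from +3: 3, 4, 5, ….
Reversing it on lztxf: l−3=i, z−4=v, t−5=o, x−6=r, f−7=y.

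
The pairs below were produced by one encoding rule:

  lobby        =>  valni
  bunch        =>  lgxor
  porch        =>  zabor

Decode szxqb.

Shifts by position in lobby: pos 0: l→v (+10), pos 1: o→a (+12), pos 2: b→l (+10), pos 3: b→n (+12) — repeating every 2. It's a Vigenère-style cipher with numeric key [10,12]: position i shifts by key[i mod 2].
Decoding szxqb: s−10=i, z−12=n, x−10=n, q−12=e, b−10=r.

inner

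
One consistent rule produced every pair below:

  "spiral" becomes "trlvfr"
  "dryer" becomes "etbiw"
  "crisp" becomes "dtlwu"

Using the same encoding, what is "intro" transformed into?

jpwvt

In spiral: s→t is +1, p→r is +2, i→l is +3, r→v is +4 — the shift increases by 1 each position. Letter i (0-indexed) is shifted by i+1, so successive shifts are 1, 2, 3, ….
On intro: i+1=j, n+2=p, t+3=w, r+4=v, o+5=t.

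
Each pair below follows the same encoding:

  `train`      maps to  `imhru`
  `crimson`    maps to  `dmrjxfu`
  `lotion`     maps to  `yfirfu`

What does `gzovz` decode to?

hedge

t(19)→i(8) and r(17)→m(12) fit y≡11x+7 (mod 26); the inverse of 11 mod 26 is 19. This is an affine cipher: with a=0,…,z=25, each position x becomes (11x+7) mod 26.
Undoing it on gzovz: g(6)→19·(6−7)≡7=h; z(25)→19·(25−7)≡4=e; o(14)→19·(14−7)≡3=d; v(21)→19·(21−7)≡6=g; z(25)→19·(25−7)≡4=e (all mod 26).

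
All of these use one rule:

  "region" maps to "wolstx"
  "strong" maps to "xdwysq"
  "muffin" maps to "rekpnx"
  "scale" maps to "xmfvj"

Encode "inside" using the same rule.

Shifts by position in region: pos 0: r→w (+5), pos 1: e→o (+10), pos 2: g→l (+5), pos 3: i→s (+10) — repeating every 2. The shifts repeat in a cycle of length 2: positions 0,1,… shift by +5, +10, then the pattern repeats.
For inside: i+5=n, n+10=x, s+5=x, i+10=s, d+5=i, e+10=o.

nxxsio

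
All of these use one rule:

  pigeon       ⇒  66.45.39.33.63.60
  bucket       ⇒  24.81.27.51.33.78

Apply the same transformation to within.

87.45.78.42.45.60

p(#16)→66 and i(#9)→45: differences scale by 3, so n = 3·pos + 18. With a=1..z=26, the number is 3·pos + 18.
For within: w=23→87, i=9→45, t=20→78, h=8→42, i=9→45, n=14→60.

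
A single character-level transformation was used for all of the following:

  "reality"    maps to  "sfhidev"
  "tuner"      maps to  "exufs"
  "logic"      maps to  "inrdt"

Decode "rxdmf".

guide

Each letter's alphabet position (a=0..z=25) is mapped through 19·x+7 mod 26 — an affine cipher.
Decoding rxdmf: r(17)→11·(17−7)≡6=g; x(23)→11·(23−7)≡20=u; d(3)→11·(3−7)≡8=i; m(12)→11·(12−7)≡3=d; f(5)→11·(5−7)≡4=e (all mod 26).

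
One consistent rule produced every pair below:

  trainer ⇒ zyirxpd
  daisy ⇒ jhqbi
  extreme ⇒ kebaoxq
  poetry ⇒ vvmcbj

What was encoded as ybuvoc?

Letter i (0-indexed) is shifted by i+6, so successive shifts are 6, 7, 8, ….
Undoing it on ybuvoc: y−6=s, b−7=u, u−8=m, v−9=m, o−10=e, c−11=r.

summer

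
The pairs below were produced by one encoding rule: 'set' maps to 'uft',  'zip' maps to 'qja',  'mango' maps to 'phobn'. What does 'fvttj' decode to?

The output letters match the input read backwards, each shifted +1: set reversed is tes. The word is reversed, then every letter is shifted forward by 1.
Decoding fvttj: shift back: f−1=e, v−1=u, t−1=s, t−1=s, j−1=i → eussi; then reverse → issue.

issue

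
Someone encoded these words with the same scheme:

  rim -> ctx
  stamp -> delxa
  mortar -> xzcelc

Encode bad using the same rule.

mlo

Compare letters: r→c is +11, i→t is +11, m→x is +11 — a constant shift. It's a constant shift of +11 (ROT11).
Applying it to bad: b+11=m, a+11=l, d+11=o.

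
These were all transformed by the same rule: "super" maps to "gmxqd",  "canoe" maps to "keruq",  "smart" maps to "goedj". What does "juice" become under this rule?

fmckq

This is an affine cipher: with a=0,…,z=25, each position x becomes (3x+4) mod 26.
On juice: j(9)→3·9+4≡5=f; u(20)→3·20+4≡12=m; i(8)→3·8+4≡2=c; c(2)→3·2+4≡10=k; e(4)→3·4+4≡16=q (all mod 26).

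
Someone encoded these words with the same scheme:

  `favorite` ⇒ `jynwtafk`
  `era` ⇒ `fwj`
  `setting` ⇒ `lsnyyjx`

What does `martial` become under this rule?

The output letters match the input read backwards, each shifted +5: favorite reversed is etirovaf. Two steps: reverse the string, then apply a Caesar shift of +5.
For martial: reverse → laitram; then shift: l+5=q, a+5=f, i+5=n, t+5=y, r+5=w, a+5=f, m+5=r.

qfnywfr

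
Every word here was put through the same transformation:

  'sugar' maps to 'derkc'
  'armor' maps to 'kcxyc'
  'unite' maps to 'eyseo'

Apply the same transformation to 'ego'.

ory

The shift depends on letter class: consonant s→d is +11, but vowel u→e is +10. Vowels shift forward by 10 and consonants shift forward by 11.
Applying it to ego: e(vowel)+10=o, g(cons)+11=r, o(vowel)+10=y.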